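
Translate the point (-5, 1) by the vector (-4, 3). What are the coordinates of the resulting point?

Translation by (-4, 3) (homogeneous matrix [[1, 0, -4], [0, 1, 3], [0, 0, 1]]):
x' = -5 + -4 = -9
y' = 1 + 3 = 4
Result: (-9, 4)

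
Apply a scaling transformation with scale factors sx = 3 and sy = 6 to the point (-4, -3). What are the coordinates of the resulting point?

Scaling matrix:
[[3, 0], [0, 6]]
Result: (-4 × 3, -3 × 6) = (-12, -18)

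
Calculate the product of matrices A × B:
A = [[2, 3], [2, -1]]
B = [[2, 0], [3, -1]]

Matrix multiplication:
C[0][0] = 2×2 + 3×3 = 13
C[0][1] = 2×0 + 3×-1 = -3
C[1][0] = 2×2 + -1×3 = 1
C[1][1] = 2×0 + -1×-1 = 1
Result: [[13, -3], [1, 1]]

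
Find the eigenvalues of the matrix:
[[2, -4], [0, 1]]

Characteristic equation: det(A - λI) = 0
λ² - (trace)λ + (det) = 0
trace = 2 + 1 = 3, det = (2)(1) - (-4)(0) = 2
λ² - (3)λ + (2) = 0
λ = (3 ± √((3)² - 4·(2))) / 2 = (3 ± √1) / 2
Solving: λ = 1, 2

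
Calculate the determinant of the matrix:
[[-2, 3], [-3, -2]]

For a 2×2 matrix [[a, b], [c, d]], det = ad - bc
det = (-2)(-2) - (3)(-3) = 4 - -9 = 13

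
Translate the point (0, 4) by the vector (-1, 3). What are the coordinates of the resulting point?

Translation by (-1, 3) (homogeneous matrix [[1, 0, -1], [0, 1, 3], [0, 0, 1]]):
x' = 0 + -1 = -1
y' = 4 + 3 = 7
Result: (-1, 7)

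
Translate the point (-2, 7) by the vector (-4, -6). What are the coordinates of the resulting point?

Translation by (-4, -6) (homogeneous matrix [[1, 0, -4], [0, 1, -6], [0, 0, 1]]):
x' = -2 + -4 = -6
y' = 7 + -6 = 1
Result: (-6, 1)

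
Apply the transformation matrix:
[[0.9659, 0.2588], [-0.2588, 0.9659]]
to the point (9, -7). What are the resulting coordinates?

Matrix multiplication:
[[0.9659, 0.2588], [-0.2588, 0.9659]] × [9, -7]ᵀ
= [(0.9659)(9) + (0.2588)(-7), (-0.2588)(9) + (0.9659)(-7)]ᵀ
= [6.8815, -9.0905]ᵀ
Result: (6.8815, -9.0905)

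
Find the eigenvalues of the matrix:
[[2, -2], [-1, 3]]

Characteristic equation: det(A - λI) = 0
λ² - (trace)λ + (det) = 0
trace = 2 + 3 = 5, det = (2)(3) - (-2)(-1) = 4
λ² - (5)λ + (4) = 0
λ = (5 ± √((5)² - 4·(4))) / 2 = (5 ± √9) / 2
Solving: λ = 1, 4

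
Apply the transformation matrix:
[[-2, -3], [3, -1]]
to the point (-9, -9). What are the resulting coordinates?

Matrix multiplication:
[[-2, -3], [3, -1]] × [-9, -9]ᵀ
= [(-2)(-9) + (-3)(-9), (3)(-9) + (-1)(-9)]ᵀ
= [45, -18]ᵀ
Result: (45, -18)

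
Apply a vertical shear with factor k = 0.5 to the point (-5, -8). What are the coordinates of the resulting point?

Shear matrix for vertical shear with factor k = 0.5:
[[1, 0], [0.50, 1]]
Result: (-5, -8) → (-5, -10.5)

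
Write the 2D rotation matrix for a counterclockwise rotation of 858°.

Rotation matrix formula: [[cos θ, -sin θ], [sin θ, cos θ]]
For θ = 858°:
cos(858°) = -0.7431
sin(858°) = 0.6691
Result: [[-0.7431, -0.6691], [0.6691, -0.7431]]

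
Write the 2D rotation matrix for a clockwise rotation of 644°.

Rotation matrix formula: [[cos θ, -sin θ], [sin θ, cos θ]]
A clockwise rotation by 644° is equivalent to a counterclockwise rotation by -644°.
For θ = -644°:
cos(-644°) = 0.2419
sin(-644°) = 0.9703
Result: [[0.2419, -0.9703], [0.9703, 0.2419]]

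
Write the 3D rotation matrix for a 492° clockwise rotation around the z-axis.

Rotation matrix for clockwise 492° around z-axis:
A clockwise rotation by 492° is a counterclockwise rotation by -492°.
cos(-492°) = -0.6691, sin(-492°) = -0.7431
Result: [[-0.6691, 0.7431, 0], [-0.7431, -0.6691, 0], [0, 0, 1]]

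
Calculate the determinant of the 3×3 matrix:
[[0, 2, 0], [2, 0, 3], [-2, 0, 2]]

Expansion along first row:
det = 0·det([[0,3],[0,2]]) - 2·det([[2,3],[-2,2]]) + 0·det([[2,0],[-2,0]])
    = 0·(0·2 - 3·0) - 2·(2·2 - 3·-2) + 0·(2·0 - 0·-2)
    = 0·0 - 2·10 + 0·0
    = 0 + -20 + 0 = -20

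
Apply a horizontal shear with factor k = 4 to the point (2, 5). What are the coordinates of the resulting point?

Shear matrix for horizontal shear with factor k = 4:
[[1, 4], [0, 1]]
Result: (2, 5) → (22, 5)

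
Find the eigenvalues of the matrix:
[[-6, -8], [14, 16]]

Characteristic equation: det(A - λI) = 0
λ² - (trace)λ + (det) = 0
trace = -6 + 16 = 10, det = (-6)(16) - (-8)(14) = 16
λ² - (10)λ + (16) = 0
λ = (10 ± √((10)² - 4·(16))) / 2 = (10 ± √36) / 2
Solving: λ = 2, 8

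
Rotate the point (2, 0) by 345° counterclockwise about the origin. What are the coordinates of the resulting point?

Rotation matrix for 345°: [[cos 345°, -sin 345°], [sin 345°, cos 345°]] ≈ [[0.965926, 0.258819], [-0.258819, 0.965926]]
[[0.965926, 0.258819], [-0.258819, 0.965926]] × [2, 0]ᵀ ≈ [1.9319, -0.5176]ᵀ
Result: (1.9319, -0.5176)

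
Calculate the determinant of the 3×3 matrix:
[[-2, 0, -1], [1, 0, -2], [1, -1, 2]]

Expansion along first row:
det = -2·det([[0,-2],[-1,2]]) - 0·det([[1,-2],[1,2]]) + -1·det([[1,0],[1,-1]])
    = -2·(0·2 - -2·-1) - 0·(1·2 - -2·1) + -1·(1·-1 - 0·1)
    = -2·-2 - 0·4 + -1·-1
    = 4 + 0 + 1 = 5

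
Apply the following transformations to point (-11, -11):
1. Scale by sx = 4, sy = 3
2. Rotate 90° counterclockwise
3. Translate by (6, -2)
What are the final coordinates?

Step 1: Scale → (-44, -33)
Step 2: Rotate 90° → (33, -44)
Step 3: Translate → (39, -46)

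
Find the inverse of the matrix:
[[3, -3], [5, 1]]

For [[a,b],[c,d]], inverse = (1/det)·[[d,-b],[-c,a]]
det = (3)(1) - (-3)(5) = 3 - -15 = 18
Inverse = (1/18)·[[1, 3], [-5, 3]]
= [[1/18, 1/6], [-5/18, 1/6]]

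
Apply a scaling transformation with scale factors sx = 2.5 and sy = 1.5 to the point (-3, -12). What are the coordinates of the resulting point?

Scaling matrix:
[[2.50, 0], [0, 1.50]]
Result: (-3 × 2.5, -12 × 1.5) = (-7.5, -18)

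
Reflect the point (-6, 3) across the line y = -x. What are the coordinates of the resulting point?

Reflection across line y = -x: (-6, 3) → (-3, 6)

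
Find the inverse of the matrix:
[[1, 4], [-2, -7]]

For [[a,b],[c,d]], inverse = (1/det)·[[d,-b],[-c,a]]
det = (1)(-7) - (4)(-2) = -7 - -8 = 1
Inverse = [[-7, -4], [2, 1]]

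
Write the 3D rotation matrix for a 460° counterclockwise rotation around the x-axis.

Rotation matrix for counterclockwise 460° around x-axis:
cos(460°) = -0.1736, sin(460°) = 0.9848
Result: [[1, 0, 0], [0, -0.1736, -0.9848], [0, 0.9848, -0.1736]]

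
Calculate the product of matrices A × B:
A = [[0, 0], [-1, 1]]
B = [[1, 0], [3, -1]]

Matrix multiplication:
C[0][0] = 0×1 + 0×3 = 0
C[0][1] = 0×0 + 0×-1 = 0
C[1][0] = -1×1 + 1×3 = 2
C[1][1] = -1×0 + 1×-1 = -1
Result: [[0, 0], [2, -1]]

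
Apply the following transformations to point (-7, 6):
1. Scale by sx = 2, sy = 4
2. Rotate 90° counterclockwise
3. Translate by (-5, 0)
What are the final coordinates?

Step 1: Scale → (-14, 24)
Step 2: Rotate 90° → (-24, -14)
Step 3: Translate → (-29, -14)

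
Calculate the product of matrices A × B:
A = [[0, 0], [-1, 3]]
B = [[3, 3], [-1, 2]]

Matrix multiplication:
C[0][0] = 0×3 + 0×-1 = 0
C[0][1] = 0×3 + 0×2 = 0
C[1][0] = -1×3 + 3×-1 = -6
C[1][1] = -1×3 + 3×2 = 3
Result: [[0, 0], [-6, 3]]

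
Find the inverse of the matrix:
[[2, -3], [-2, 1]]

For [[a,b],[c,d]], inverse = (1/det)·[[d,-b],[-c,a]]
det = (2)(1) - (-3)(-2) = 2 - 6 = -4
Inverse = (1/-4)·[[1, 3], [2, 2]]
= [[-1/4, -3/4], [-1/2, -1/2]]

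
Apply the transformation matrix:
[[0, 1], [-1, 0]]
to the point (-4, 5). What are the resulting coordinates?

Matrix multiplication:
[[0, 1], [-1, 0]] × [-4, 5]ᵀ
= [(0)(-4) + (1)(5), (-1)(-4) + (0)(5)]ᵀ
= [5, 4]ᵀ
Result: (5, 4)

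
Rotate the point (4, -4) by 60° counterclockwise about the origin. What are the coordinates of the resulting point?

Rotation matrix for 60°: [[cos 60°, -sin 60°], [sin 60°, cos 60°]] ≈ [[0.500000, -0.866025], [0.866025, 0.500000]]
[[0.500000, -0.866025], [0.866025, 0.500000]] × [4, -4]ᵀ ≈ [5.4641, 1.4641]ᵀ
Result: (5.4641, 1.4641)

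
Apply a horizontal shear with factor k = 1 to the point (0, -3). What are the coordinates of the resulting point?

Shear matrix for horizontal shear with factor k = 1:
[[1, 1], [0, 1]]
Result: (0, -3) → (-3, -3)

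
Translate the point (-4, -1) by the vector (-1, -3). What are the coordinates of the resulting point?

Translation by (-1, -3) (homogeneous matrix [[1, 0, -1], [0, 1, -3], [0, 0, 1]]):
x' = -4 + -1 = -5
y' = -1 + -3 = -4
Result: (-5, -4)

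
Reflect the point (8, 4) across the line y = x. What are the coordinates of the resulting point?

Reflection across line y = x: (8, 4) → (4, 8)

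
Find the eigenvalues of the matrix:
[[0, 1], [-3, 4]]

Characteristic equation: det(A - λI) = 0
λ² - (trace)λ + (det) = 0
trace = 0 + 4 = 4, det = (0)(4) - (1)(-3) = 3
λ² - (4)λ + (3) = 0
λ = (4 ± √((4)² - 4·(3))) / 2 = (4 ± √4) / 2
Solving: λ = 1, 3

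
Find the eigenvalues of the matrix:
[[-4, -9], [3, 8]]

Characteristic equation: det(A - λI) = 0
λ² - (trace)λ + (det) = 0
trace = -4 + 8 = 4, det = (-4)(8) - (-9)(3) = -5
λ² - (4)λ + (-5) = 0
λ = (4 ± √((4)² - 4·(-5))) / 2 = (4 ± √36) / 2
Solving: λ = -1, 5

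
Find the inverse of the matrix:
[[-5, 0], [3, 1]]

For [[a,b],[c,d]], inverse = (1/det)·[[d,-b],[-c,a]]
det = (-5)(1) - (0)(3) = -5 - 0 = -5
Inverse = (1/-5)·[[1, 0], [-3, -5]]
= [[-1/5, 0], [3/5, 1]]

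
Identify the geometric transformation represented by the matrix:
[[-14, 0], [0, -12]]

This matrix represents: non-uniform scaling by sx = -14, sy = -12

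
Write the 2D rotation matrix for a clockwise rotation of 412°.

Rotation matrix formula: [[cos θ, -sin θ], [sin θ, cos θ]]
A clockwise rotation by 412° is equivalent to a counterclockwise rotation by -412°.
For θ = -412°:
cos(-412°) = 0.6157
sin(-412°) = -0.7880
Result: [[0.6157, 0.7880], [-0.7880, 0.6157]]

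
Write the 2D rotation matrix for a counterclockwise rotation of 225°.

Rotation matrix formula: [[cos θ, -sin θ], [sin θ, cos θ]]
For θ = 225°:
cos(225°) = -√2/2
sin(225°) = -√2/2
Result: [[-√2/2, √2/2], [-√2/2, -√2/2]]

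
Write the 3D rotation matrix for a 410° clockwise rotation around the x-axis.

Rotation matrix for clockwise 410° around x-axis:
A clockwise rotation by 410° is a counterclockwise rotation by -410°.
cos(-410°) = 0.6428, sin(-410°) = -0.7660
Result: [[1, 0, 0], [0, 0.6428, 0.7660], [0, -0.7660, 0.6428]]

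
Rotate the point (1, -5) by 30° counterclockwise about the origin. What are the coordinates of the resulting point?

Rotation matrix for 30°: [[cos 30°, -sin 30°], [sin 30°, cos 30°]] ≈ [[0.866025, -0.500000], [0.500000, 0.866025]]
[[0.866025, -0.500000], [0.500000, 0.866025]] × [1, -5]ᵀ ≈ [3.3660, -3.8301]ᵀ
Result: (3.3660, -3.8301)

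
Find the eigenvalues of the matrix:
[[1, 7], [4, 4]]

Characteristic equation: det(A - λI) = 0
λ² - (trace)λ + (det) = 0
trace = 1 + 4 = 5, det = (1)(4) - (7)(4) = -24
λ² - (5)λ + (-24) = 0
λ = (5 ± √((5)² - 4·(-24))) / 2 = (5 ± √121) / 2
Solving: λ = -3, 8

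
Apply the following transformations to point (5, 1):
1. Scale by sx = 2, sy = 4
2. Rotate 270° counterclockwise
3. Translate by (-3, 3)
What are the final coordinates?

Step 1: Scale → (10, 4)
Step 2: Rotate 270° → (4, -10)
Step 3: Translate → (1, -7)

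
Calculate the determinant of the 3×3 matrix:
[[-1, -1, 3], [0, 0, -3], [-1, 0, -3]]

Expansion along first row:
det = -1·det([[0,-3],[0,-3]]) - -1·det([[0,-3],[-1,-3]]) + 3·det([[0,0],[-1,0]])
    = -1·(0·-3 - -3·0) - -1·(0·-3 - -3·-1) + 3·(0·0 - 0·-1)
    = -1·0 - -1·-3 + 3·0
    = 0 + -3 + 0 = -3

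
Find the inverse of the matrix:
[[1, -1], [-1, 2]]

For [[a,b],[c,d]], inverse = (1/det)·[[d,-b],[-c,a]]
det = (1)(2) - (-1)(-1) = 2 - 1 = 1
Inverse = [[2, 1], [1, 1]]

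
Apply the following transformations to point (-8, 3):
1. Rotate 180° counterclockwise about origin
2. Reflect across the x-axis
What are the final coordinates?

Step 1: Rotate 180° → (8, -3)
Step 2: Reflect across x-axis → (8, 3)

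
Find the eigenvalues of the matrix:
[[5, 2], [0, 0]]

Characteristic equation: det(A - λI) = 0
λ² - (trace)λ + (det) = 0
trace = 5 + 0 = 5, det = (5)(0) - (2)(0) = 0
λ² - (5)λ + (0) = 0
λ = (5 ± √((5)² - 4·(0))) / 2 = (5 ± √25) / 2
Solving: λ = 0, 5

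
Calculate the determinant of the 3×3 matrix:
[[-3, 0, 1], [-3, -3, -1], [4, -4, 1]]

Expansion along first row:
det = -3·det([[-3,-1],[-4,1]]) - 0·det([[-3,-1],[4,1]]) + 1·det([[-3,-3],[4,-4]])
    = -3·(-3·1 - -1·-4) - 0·(-3·1 - -1·4) + 1·(-3·-4 - -3·4)
    = -3·-7 - 0·1 + 1·24
    = 21 + 0 + 24 = 45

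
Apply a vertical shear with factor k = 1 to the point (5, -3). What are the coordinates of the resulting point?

Shear matrix for vertical shear with factor k = 1:
[[1, 0], [1, 1]]
Result: (5, -3) → (5, 2)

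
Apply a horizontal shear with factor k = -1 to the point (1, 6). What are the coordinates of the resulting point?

Shear matrix for horizontal shear with factor k = -1:
[[1, -1], [0, 1]]
Result: (1, 6) → (-5, 6)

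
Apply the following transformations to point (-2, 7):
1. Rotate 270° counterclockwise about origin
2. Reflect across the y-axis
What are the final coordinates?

Step 1: Rotate 270° → (7, 2)
Step 2: Reflect across y-axis → (-7, 2)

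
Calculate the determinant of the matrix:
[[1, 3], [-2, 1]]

For a 2×2 matrix [[a, b], [c, d]], det = ad - bc
det = (1)(1) - (3)(-2) = 1 - -6 = 7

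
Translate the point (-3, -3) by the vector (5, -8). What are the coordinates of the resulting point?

Translation by (5, -8) (homogeneous matrix [[1, 0, 5], [0, 1, -8], [0, 0, 1]]):
x' = -3 + 5 = 2
y' = -3 + -8 = -11
Result: (2, -11)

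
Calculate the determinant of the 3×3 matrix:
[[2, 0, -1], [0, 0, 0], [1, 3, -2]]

Expansion along first row:
det = 2·det([[0,0],[3,-2]]) - 0·det([[0,0],[1,-2]]) + -1·det([[0,0],[1,3]])
    = 2·(0·-2 - 0·3) - 0·(0·-2 - 0·1) + -1·(0·3 - 0·1)
    = 2·0 - 0·0 + -1·0
    = 0 + 0 + 0 = 0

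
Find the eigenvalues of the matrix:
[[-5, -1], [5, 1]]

Characteristic equation: det(A - λI) = 0
λ² - (trace)λ + (det) = 0
trace = -5 + 1 = -4, det = (-5)(1) - (-1)(5) = 0
λ² - (-4)λ + (0) = 0
λ = (-4 ± √((-4)² - 4·(0))) / 2 = (-4 ± √16) / 2
Solving: λ = -4, 0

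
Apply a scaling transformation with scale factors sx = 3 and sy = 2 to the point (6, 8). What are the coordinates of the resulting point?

Scaling matrix:
[[3, 0], [0, 2]]
Result: (6 × 3, 8 × 2) = (18, 16)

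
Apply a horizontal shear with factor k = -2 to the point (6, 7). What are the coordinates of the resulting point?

Shear matrix for horizontal shear with factor k = -2:
[[1, -2], [0, 1]]
Result: (6, 7) → (-8, 7)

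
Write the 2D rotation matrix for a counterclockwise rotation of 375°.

Rotation matrix formula: [[cos θ, -sin θ], [sin θ, cos θ]]
For θ = 375°:
cos(375°) = 0.9659
sin(375°) = 0.2588
Result: [[0.9659, -0.2588], [0.2588, 0.9659]]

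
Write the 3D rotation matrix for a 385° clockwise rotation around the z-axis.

Rotation matrix for clockwise 385° around z-axis:
A clockwise rotation by 385° is a counterclockwise rotation by -385°.
cos(-385°) = 0.9063, sin(-385°) = -0.4226
Result: [[0.9063, 0.4226, 0], [-0.4226, 0.9063, 0], [0, 0, 1]]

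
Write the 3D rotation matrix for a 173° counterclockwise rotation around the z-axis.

Rotation matrix for counterclockwise 173° around z-axis:
cos(173°) = -0.9925, sin(173°) = 0.1219
Result: [[-0.9925, -0.1219, 0], [0.1219, -0.9925, 0], [0, 0, 1]]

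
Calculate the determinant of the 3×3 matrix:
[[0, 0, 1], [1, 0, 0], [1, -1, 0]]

Expansion along first row:
det = 0·det([[0,0],[-1,0]]) - 0·det([[1,0],[1,0]]) + 1·det([[1,0],[1,-1]])
    = 0·(0·0 - 0·-1) - 0·(1·0 - 0·1) + 1·(1·-1 - 0·1)
    = 0·0 - 0·0 + 1·-1
    = 0 + 0 + -1 = -1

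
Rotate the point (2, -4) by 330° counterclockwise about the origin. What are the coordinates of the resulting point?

Rotation matrix for 330°: [[cos 330°, -sin 330°], [sin 330°, cos 330°]] ≈ [[0.866025, 0.500000], [-0.500000, 0.866025]]
[[0.866025, 0.500000], [-0.500000, 0.866025]] × [2, -4]ᵀ ≈ [-0.2679, -4.4641]ᵀ
Result: (-0.2679, -4.4641)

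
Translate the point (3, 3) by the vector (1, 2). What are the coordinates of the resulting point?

Translation by (1, 2) (homogeneous matrix [[1, 0, 1], [0, 1, 2], [0, 0, 1]]):
x' = 3 + 1 = 4
y' = 3 + 2 = 5
Result: (4, 5)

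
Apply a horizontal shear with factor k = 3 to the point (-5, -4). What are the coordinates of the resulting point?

Shear matrix for horizontal shear with factor k = 3:
[[1, 3], [0, 1]]
Result: (-5, -4) → (-17, -4)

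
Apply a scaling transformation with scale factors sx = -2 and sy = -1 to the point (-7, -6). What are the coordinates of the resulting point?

Scaling matrix:
[[-2, 0], [0, -1]]
Result: (-7 × -2, -6 × -1) = (14, 6)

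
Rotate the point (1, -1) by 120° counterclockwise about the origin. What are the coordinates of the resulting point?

Rotation matrix for 120°: [[cos 120°, -sin 120°], [sin 120°, cos 120°]] ≈ [[-0.500000, -0.866025], [0.866025, -0.500000]]
[[-0.500000, -0.866025], [0.866025, -0.500000]] × [1, -1]ᵀ ≈ [0.3660, 1.3660]ᵀ
Result: (0.3660, 1.3660)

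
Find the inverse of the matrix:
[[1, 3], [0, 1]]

For [[a,b],[c,d]], inverse = (1/det)·[[d,-b],[-c,a]]
det = (1)(1) - (3)(0) = 1 - 0 = 1
Inverse = [[1, -3], [0, 1]]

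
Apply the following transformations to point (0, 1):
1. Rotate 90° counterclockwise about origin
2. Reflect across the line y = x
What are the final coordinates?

Step 1: Rotate 90° → (-1, 0)
Step 2: Reflect across line y = x → (0, -1)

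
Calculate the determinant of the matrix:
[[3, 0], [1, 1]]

For a 2×2 matrix [[a, b], [c, d]], det = ad - bc
det = (3)(1) - (0)(1) = 3 - 0 = 3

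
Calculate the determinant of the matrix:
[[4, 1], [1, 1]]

For a 2×2 matrix [[a, b], [c, d]], det = ad - bc
det = (4)(1) - (1)(1) = 4 - 1 = 3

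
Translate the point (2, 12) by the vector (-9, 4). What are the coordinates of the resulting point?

Translation by (-9, 4) (homogeneous matrix [[1, 0, -9], [0, 1, 4], [0, 0, 1]]):
x' = 2 + -9 = -7
y' = 12 + 4 = 16
Result: (-7, 16)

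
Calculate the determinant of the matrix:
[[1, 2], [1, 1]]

For a 2×2 matrix [[a, b], [c, d]], det = ad - bc
det = (1)(1) - (2)(1) = 1 - 2 = -1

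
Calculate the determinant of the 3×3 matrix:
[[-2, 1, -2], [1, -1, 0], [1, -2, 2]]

Expansion along first row:
det = -2·det([[-1,0],[-2,2]]) - 1·det([[1,0],[1,2]]) + -2·det([[1,-1],[1,-2]])
    = -2·(-1·2 - 0·-2) - 1·(1·2 - 0·1) + -2·(1·-2 - -1·1)
    = -2·-2 - 1·2 + -2·-1
    = 4 + -2 + 2 = 4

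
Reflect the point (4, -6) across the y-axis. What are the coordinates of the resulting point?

Reflection across y-axis: (4, -6) → (-4, -6)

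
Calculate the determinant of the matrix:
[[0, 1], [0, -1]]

For a 2×2 matrix [[a, b], [c, d]], det = ad - bc
det = (0)(-1) - (1)(0) = 0 - 0 = 0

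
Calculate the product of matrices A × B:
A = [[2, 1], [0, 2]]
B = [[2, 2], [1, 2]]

Matrix multiplication:
C[0][0] = 2×2 + 1×1 = 5
C[0][1] = 2×2 + 1×2 = 6
C[1][0] = 0×2 + 2×1 = 2
C[1][1] = 0×2 + 2×2 = 4
Result: [[5, 6], [2, 4]]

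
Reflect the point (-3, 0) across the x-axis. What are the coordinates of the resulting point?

Reflection across x-axis: (-3, 0) → (-3, 0)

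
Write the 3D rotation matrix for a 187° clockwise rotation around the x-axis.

Rotation matrix for clockwise 187° around x-axis:
A clockwise rotation by 187° is a counterclockwise rotation by -187°.
cos(-187°) = -0.9925, sin(-187°) = 0.1219
Result: [[1, 0, 0], [0, -0.9925, -0.1219], [0, 0.1219, -0.9925]]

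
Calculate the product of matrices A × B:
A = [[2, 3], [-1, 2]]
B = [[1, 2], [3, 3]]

Matrix multiplication:
C[0][0] = 2×1 + 3×3 = 11
C[0][1] = 2×2 + 3×3 = 13
C[1][0] = -1×1 + 2×3 = 5
C[1][1] = -1×2 + 2×3 = 4
Result: [[11, 13], [5, 4]]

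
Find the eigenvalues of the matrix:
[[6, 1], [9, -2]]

Characteristic equation: det(A - λI) = 0
λ² - (trace)λ + (det) = 0
trace = 6 + -2 = 4, det = (6)(-2) - (1)(9) = -21
λ² - (4)λ + (-21) = 0
λ = (4 ± √((4)² - 4·(-21))) / 2 = (4 ± √100) / 2
Solving: λ = -3, 7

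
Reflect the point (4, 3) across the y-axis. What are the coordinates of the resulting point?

Reflection across y-axis: (4, 3) → (-4, 3)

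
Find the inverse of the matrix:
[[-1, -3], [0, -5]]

For [[a,b],[c,d]], inverse = (1/det)·[[d,-b],[-c,a]]
det = (-1)(-5) - (-3)(0) = 5 - 0 = 5
Inverse = (1/5)·[[-5, 3], [0, -1]]
= [[-1, 3/5], [0, -1/5]]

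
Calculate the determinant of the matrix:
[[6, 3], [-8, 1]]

For a 2×2 matrix [[a, b], [c, d]], det = ad - bc
det = (6)(1) - (3)(-8) = 6 - -24 = 30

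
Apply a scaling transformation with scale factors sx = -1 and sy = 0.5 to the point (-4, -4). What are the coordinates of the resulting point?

Scaling matrix:
[[-1, 0], [0, 0.50]]
Result: (-4 × -1, -4 × 0.5) = (4, -2)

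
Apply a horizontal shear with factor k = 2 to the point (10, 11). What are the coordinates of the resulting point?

Shear matrix for horizontal shear with factor k = 2:
[[1, 2], [0, 1]]
Result: (10, 11) → (32, 11)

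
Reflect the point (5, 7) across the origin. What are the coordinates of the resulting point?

Reflection across origin: (5, 7) → (-5, -7)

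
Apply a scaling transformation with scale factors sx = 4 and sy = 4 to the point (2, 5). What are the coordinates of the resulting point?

Scaling matrix:
[[4, 0], [0, 4]]
Result: (2 × 4, 5 × 4) = (8, 20)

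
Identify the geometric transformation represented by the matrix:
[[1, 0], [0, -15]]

This matrix represents: non-uniform scaling by sx = 1, sy = -15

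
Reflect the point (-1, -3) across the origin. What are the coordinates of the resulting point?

Reflection across origin: (-1, -3) → (1, 3)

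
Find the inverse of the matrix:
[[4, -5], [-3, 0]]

For [[a,b],[c,d]], inverse = (1/det)·[[d,-b],[-c,a]]
det = (4)(0) - (-5)(-3) = 0 - 15 = -15
Inverse = (1/-15)·[[0, 5], [3, 4]]
= [[0, -1/3], [-1/5, -4/15]]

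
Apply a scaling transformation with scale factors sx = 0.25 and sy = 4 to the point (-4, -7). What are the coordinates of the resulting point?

Scaling matrix:
[[0.25, 0], [0, 4]]
Result: (-4 × 0.25, -7 × 4) = (-1, -28)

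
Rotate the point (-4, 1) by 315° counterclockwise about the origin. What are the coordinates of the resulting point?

Rotation matrix for 315°: [[cos 315°, -sin 315°], [sin 315°, cos 315°]] ≈ [[0.707107, 0.707107], [-0.707107, 0.707107]]
[[0.707107, 0.707107], [-0.707107, 0.707107]] × [-4, 1]ᵀ ≈ [-2.1213, 3.5355]ᵀ
Result: (-2.1213, 3.5355)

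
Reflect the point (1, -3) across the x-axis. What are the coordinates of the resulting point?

Reflection across x-axis: (1, -3) → (1, 3)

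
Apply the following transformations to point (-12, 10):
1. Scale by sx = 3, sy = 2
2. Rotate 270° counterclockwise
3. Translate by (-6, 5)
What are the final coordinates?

Step 1: Scale → (-36, 20)
Step 2: Rotate 270° → (20, 36)
Step 3: Translate → (14, 41)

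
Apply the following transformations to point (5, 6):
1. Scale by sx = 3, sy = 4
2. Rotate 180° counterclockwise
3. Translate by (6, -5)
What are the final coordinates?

Step 1: Scale → (15, 24)
Step 2: Rotate 180° → (-15, -24)
Step 3: Translate → (-9, -29)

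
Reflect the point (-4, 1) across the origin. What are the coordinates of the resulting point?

Reflection across origin: (-4, 1) → (4, -1)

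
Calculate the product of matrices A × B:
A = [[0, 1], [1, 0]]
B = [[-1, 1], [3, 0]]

Matrix multiplication:
C[0][0] = 0×-1 + 1×3 = 3
C[0][1] = 0×1 + 1×0 = 0
C[1][0] = 1×-1 + 0×3 = -1
C[1][1] = 1×1 + 0×0 = 1
Result: [[3, 0], [-1, 1]]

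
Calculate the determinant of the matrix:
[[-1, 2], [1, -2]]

For a 2×2 matrix [[a, b], [c, d]], det = ad - bc
det = (-1)(-2) - (2)(1) = 2 - 2 = 0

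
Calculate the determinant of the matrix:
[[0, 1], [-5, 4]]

For a 2×2 matrix [[a, b], [c, d]], det = ad - bc
det = (0)(4) - (1)(-5) = 0 - -5 = 5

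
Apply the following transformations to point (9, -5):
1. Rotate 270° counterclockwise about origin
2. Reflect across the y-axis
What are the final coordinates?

Step 1: Rotate 270° → (-5, -9)
Step 2: Reflect across y-axis → (5, -9)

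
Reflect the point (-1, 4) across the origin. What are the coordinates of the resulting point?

Reflection across origin: (-1, 4) → (1, -4)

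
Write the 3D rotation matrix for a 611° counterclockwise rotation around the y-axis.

Rotation matrix for counterclockwise 611° around y-axis:
cos(611°) = -0.3256, sin(611°) = -0.9455
Result: [[-0.3256, 0, -0.9455], [0, 1, 0], [0.9455, 0, -0.3256]]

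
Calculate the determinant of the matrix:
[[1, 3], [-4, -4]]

For a 2×2 matrix [[a, b], [c, d]], det = ad - bc
det = (1)(-4) - (3)(-4) = -4 - -12 = 8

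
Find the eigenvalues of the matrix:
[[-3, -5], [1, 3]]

Characteristic equation: det(A - λI) = 0
λ² - (trace)λ + (det) = 0
trace = -3 + 3 = 0, det = (-3)(3) - (-5)(1) = -4
λ² - (0)λ + (-4) = 0
λ = (0 ± √((0)² - 4·(-4))) / 2 = (0 ± √16) / 2
Solving: λ = -2, 2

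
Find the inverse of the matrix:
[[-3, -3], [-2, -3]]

For [[a,b],[c,d]], inverse = (1/det)·[[d,-b],[-c,a]]
det = (-3)(-3) - (-3)(-2) = 9 - 6 = 3
Inverse = (1/3)·[[-3, 3], [2, -3]]
= [[-1, 1], [2/3, -1]]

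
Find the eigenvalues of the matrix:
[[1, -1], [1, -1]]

Characteristic equation: det(A - λI) = 0
λ² - (trace)λ + (det) = 0
trace = 1 + -1 = 0, det = (1)(-1) - (-1)(1) = 0
λ² - (0)λ + (0) = 0
λ = (0 ± √((0)² - 4·(0))) / 2 = (0 ± √0) / 2
Solving: λ = 0, 0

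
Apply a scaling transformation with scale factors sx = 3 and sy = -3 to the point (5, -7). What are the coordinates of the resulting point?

Scaling matrix:
[[3, 0], [0, -3]]
Result: (5 × 3, -7 × -3) = (15, 21)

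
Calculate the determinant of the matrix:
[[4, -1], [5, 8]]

For a 2×2 matrix [[a, b], [c, d]], det = ad - bc
det = (4)(8) - (-1)(5) = 32 - -5 = 37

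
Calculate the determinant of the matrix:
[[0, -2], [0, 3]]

For a 2×2 matrix [[a, b], [c, d]], det = ad - bc
det = (0)(3) - (-2)(0) = 0 - 0 = 0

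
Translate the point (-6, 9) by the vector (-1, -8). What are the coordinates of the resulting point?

Translation by (-1, -8) (homogeneous matrix [[1, 0, -1], [0, 1, -8], [0, 0, 1]]):
x' = -6 + -1 = -7
y' = 9 + -8 = 1
Result: (-7, 1)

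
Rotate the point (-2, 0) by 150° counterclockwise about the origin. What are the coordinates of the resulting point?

Rotation matrix for 150°: [[cos 150°, -sin 150°], [sin 150°, cos 150°]] ≈ [[-0.866025, -0.500000], [0.500000, -0.866025]]
[[-0.866025, -0.500000], [0.500000, -0.866025]] × [-2, 0]ᵀ ≈ [1.7321, -1]ᵀ
Result: (1.7321, -1)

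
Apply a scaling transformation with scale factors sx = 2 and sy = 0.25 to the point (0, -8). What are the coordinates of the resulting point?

Scaling matrix:
[[2, 0], [0, 0.25]]
Result: (0 × 2, -8 × 0.25) = (0, -2)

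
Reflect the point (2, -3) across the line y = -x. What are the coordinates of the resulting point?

Reflection across line y = -x: (2, -3) → (3, -2)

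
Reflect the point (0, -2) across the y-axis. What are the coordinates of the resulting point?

Reflection across y-axis: (0, -2) → (0, -2)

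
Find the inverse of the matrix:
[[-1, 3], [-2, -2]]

For [[a,b],[c,d]], inverse = (1/det)·[[d,-b],[-c,a]]
det = (-1)(-2) - (3)(-2) = 2 - -6 = 8
Inverse = (1/8)·[[-2, -3], [2, -1]]
= [[-1/4, -3/8], [1/4, -1/8]]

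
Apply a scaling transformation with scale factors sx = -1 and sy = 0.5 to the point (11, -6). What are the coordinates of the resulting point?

Scaling matrix:
[[-1, 0], [0, 0.50]]
Result: (11 × -1, -6 × 0.5) = (-11, -3)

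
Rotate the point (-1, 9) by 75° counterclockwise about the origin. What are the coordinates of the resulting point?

Rotation matrix for 75°: [[cos 75°, -sin 75°], [sin 75°, cos 75°]] ≈ [[0.258819, -0.965926], [0.965926, 0.258819]]
[[0.258819, -0.965926], [0.965926, 0.258819]] × [-1, 9]ᵀ ≈ [-8.9522, 1.3634]ᵀ
Result: (-8.9522, 1.3634)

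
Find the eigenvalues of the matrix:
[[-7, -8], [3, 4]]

Characteristic equation: det(A - λI) = 0
λ² - (trace)λ + (det) = 0
trace = -7 + 4 = -3, det = (-7)(4) - (-8)(3) = -4
λ² - (-3)λ + (-4) = 0
λ = (-3 ± √((-3)² - 4·(-4))) / 2 = (-3 ± √25) / 2
Solving: λ = -4, 1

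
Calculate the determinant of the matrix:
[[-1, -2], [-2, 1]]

For a 2×2 matrix [[a, b], [c, d]], det = ad - bc
det = (-1)(1) - (-2)(-2) = -1 - 4 = -5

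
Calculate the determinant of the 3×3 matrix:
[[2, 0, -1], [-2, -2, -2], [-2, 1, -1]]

Expansion along first row:
det = 2·det([[-2,-2],[1,-1]]) - 0·det([[-2,-2],[-2,-1]]) + -1·det([[-2,-2],[-2,1]])
    = 2·(-2·-1 - -2·1) - 0·(-2·-1 - -2·-2) + -1·(-2·1 - -2·-2)
    = 2·4 - 0·-2 + -1·-6
    = 8 + 0 + 6 = 14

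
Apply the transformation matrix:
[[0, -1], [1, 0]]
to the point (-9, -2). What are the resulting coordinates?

Matrix multiplication:
[[0, -1], [1, 0]] × [-9, -2]ᵀ
= [(0)(-9) + (-1)(-2), (1)(-9) + (0)(-2)]ᵀ
= [2, -9]ᵀ
Result: (2, -9)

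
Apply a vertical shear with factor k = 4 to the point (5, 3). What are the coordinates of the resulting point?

Shear matrix for vertical shear with factor k = 4:
[[1, 0], [4, 1]]
Result: (5, 3) → (5, 23)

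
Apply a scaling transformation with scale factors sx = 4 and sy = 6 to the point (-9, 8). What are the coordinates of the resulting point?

Scaling matrix:
[[4, 0], [0, 6]]
Result: (-9 × 4, 8 × 6) = (-36, 48)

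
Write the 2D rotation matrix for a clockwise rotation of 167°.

Rotation matrix formula: [[cos θ, -sin θ], [sin θ, cos θ]]
A clockwise rotation by 167° is equivalent to a counterclockwise rotation by -167°.
For θ = -167°:
cos(-167°) = -0.9744
sin(-167°) = -0.2250
Result: [[-0.9744, 0.2250], [-0.2250, -0.9744]]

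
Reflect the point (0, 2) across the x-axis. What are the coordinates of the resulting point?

Reflection across x-axis: (0, 2) → (0, -2)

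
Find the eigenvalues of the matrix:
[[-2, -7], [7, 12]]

Characteristic equation: det(A - λI) = 0
λ² - (trace)λ + (det) = 0
trace = -2 + 12 = 10, det = (-2)(12) - (-7)(7) = 25
λ² - (10)λ + (25) = 0
λ = (10 ± √((10)² - 4·(25))) / 2 = (10 ± √0) / 2
Solving: λ = 5, 5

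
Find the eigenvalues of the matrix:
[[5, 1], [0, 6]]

Characteristic equation: det(A - λI) = 0
λ² - (trace)λ + (det) = 0
trace = 5 + 6 = 11, det = (5)(6) - (1)(0) = 30
λ² - (11)λ + (30) = 0
λ = (11 ± √((11)² - 4·(30))) / 2 = (11 ± √1) / 2
Solving: λ = 5, 6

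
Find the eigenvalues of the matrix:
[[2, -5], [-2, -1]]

Characteristic equation: det(A - λI) = 0
λ² - (trace)λ + (det) = 0
trace = 2 + -1 = 1, det = (2)(-1) - (-5)(-2) = -12
λ² - (1)λ + (-12) = 0
λ = (1 ± √((1)² - 4·(-12))) / 2 = (1 ± √49) / 2
Solving: λ = -3, 4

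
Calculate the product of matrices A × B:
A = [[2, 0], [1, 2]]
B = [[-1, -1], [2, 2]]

Matrix multiplication:
C[0][0] = 2×-1 + 0×2 = -2
C[0][1] = 2×-1 + 0×2 = -2
C[1][0] = 1×-1 + 2×2 = 3
C[1][1] = 1×-1 + 2×2 = 3
Result: [[-2, -2], [3, 3]]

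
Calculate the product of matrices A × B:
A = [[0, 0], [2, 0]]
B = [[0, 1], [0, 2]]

Matrix multiplication:
C[0][0] = 0×0 + 0×0 = 0
C[0][1] = 0×1 + 0×2 = 0
C[1][0] = 2×0 + 0×0 = 0
C[1][1] = 2×1 + 0×2 = 2
Result: [[0, 0], [0, 2]]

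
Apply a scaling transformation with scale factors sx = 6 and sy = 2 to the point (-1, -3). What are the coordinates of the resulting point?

Scaling matrix:
[[6, 0], [0, 2]]
Result: (-1 × 6, -3 × 2) = (-6, -6)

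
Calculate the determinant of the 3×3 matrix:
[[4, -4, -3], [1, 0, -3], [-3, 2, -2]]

Expansion along first row:
det = 4·det([[0,-3],[2,-2]]) - -4·det([[1,-3],[-3,-2]]) + -3·det([[1,0],[-3,2]])
    = 4·(0·-2 - -3·2) - -4·(1·-2 - -3·-3) + -3·(1·2 - 0·-3)
    = 4·6 - -4·-11 + -3·2
    = 24 + -44 + -6 = -26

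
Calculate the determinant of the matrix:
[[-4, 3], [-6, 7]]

For a 2×2 matrix [[a, b], [c, d]], det = ad - bc
det = (-4)(7) - (3)(-6) = -28 - -18 = -10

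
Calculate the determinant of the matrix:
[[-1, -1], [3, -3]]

For a 2×2 matrix [[a, b], [c, d]], det = ad - bc
det = (-1)(-3) - (-1)(3) = 3 - -3 = 6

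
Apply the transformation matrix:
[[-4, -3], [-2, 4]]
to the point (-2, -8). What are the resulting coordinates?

Matrix multiplication:
[[-4, -3], [-2, 4]] × [-2, -8]ᵀ
= [(-4)(-2) + (-3)(-8), (-2)(-2) + (4)(-8)]ᵀ
= [32, -28]ᵀ
Result: (32, -28)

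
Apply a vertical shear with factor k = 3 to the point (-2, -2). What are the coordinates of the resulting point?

Shear matrix for vertical shear with factor k = 3:
[[1, 0], [3, 1]]
Result: (-2, -2) → (-2, -8)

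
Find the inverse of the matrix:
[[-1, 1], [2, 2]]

For [[a,b],[c,d]], inverse = (1/det)·[[d,-b],[-c,a]]
det = (-1)(2) - (1)(2) = -2 - 2 = -4
Inverse = (1/-4)·[[2, -1], [-2, -1]]
= [[-1/2, 1/4], [1/2, 1/4]]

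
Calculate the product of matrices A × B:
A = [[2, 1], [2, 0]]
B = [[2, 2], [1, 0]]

Matrix multiplication:
C[0][0] = 2×2 + 1×1 = 5
C[0][1] = 2×2 + 1×0 = 4
C[1][0] = 2×2 + 0×1 = 4
C[1][1] = 2×2 + 0×0 = 4
Result: [[5, 4], [4, 4]]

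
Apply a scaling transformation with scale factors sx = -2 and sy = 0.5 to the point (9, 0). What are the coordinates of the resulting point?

Scaling matrix:
[[-2, 0], [0, 0.50]]
Result: (9 × -2, 0 × 0.5) = (-18, 0)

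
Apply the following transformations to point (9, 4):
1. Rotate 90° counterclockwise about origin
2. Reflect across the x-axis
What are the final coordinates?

Step 1: Rotate 90° → (-4, 9)
Step 2: Reflect across x-axis → (-4, -9)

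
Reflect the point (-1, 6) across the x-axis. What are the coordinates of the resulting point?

Reflection across x-axis: (-1, 6) → (-1, -6)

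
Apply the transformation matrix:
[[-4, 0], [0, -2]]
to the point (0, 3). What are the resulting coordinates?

Matrix multiplication:
[[-4, 0], [0, -2]] × [0, 3]ᵀ
= [(-4)(0) + (0)(3), (0)(0) + (-2)(3)]ᵀ
= [0, -6]ᵀ
Result: (0, -6)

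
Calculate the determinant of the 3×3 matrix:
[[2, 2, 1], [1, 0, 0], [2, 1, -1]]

Expansion along first row:
det = 2·det([[0,0],[1,-1]]) - 2·det([[1,0],[2,-1]]) + 1·det([[1,0],[2,1]])
    = 2·(0·-1 - 0·1) - 2·(1·-1 - 0·2) + 1·(1·1 - 0·2)
    = 2·0 - 2·-1 + 1·1
    = 0 + 2 + 1 = 3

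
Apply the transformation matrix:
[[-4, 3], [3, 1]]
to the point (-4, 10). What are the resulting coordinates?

Matrix multiplication:
[[-4, 3], [3, 1]] × [-4, 10]ᵀ
= [(-4)(-4) + (3)(10), (3)(-4) + (1)(10)]ᵀ
= [46, -2]ᵀ
Result: (46, -2)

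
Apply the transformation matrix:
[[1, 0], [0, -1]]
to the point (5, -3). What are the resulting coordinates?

Matrix multiplication:
[[1, 0], [0, -1]] × [5, -3]ᵀ
= [(1)(5) + (0)(-3), (0)(5) + (-1)(-3)]ᵀ
= [5, 3]ᵀ
Result: (5, 3)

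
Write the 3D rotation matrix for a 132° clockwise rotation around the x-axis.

Rotation matrix for clockwise 132° around x-axis:
A clockwise rotation by 132° is a counterclockwise rotation by -132°.
cos(-132°) = -0.6691, sin(-132°) = -0.7431
Result: [[1, 0, 0], [0, -0.6691, 0.7431], [0, -0.7431, -0.6691]]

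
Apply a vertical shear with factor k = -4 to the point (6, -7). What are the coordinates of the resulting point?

Shear matrix for vertical shear with factor k = -4:
[[1, 0], [-4, 1]]
Result: (6, -7) → (6, -31)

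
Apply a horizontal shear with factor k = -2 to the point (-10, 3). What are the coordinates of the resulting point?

Shear matrix for horizontal shear with factor k = -2:
[[1, -2], [0, 1]]
Result: (-10, 3) → (-16, 3)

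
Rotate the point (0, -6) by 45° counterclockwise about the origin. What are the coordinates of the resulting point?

Rotation matrix for 45°: [[cos 45°, -sin 45°], [sin 45°, cos 45°]] ≈ [[0.707107, -0.707107], [0.707107, 0.707107]]
[[0.707107, -0.707107], [0.707107, 0.707107]] × [0, -6]ᵀ ≈ [4.2426, -4.2426]ᵀ
Result: (4.2426, -4.2426)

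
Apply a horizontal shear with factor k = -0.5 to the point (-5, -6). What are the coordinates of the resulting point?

Shear matrix for horizontal shear with factor k = -0.5:
[[1, -0.50], [0, 1]]
Result: (-5, -6) → (-2, -6)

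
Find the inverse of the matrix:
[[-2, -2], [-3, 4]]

For [[a,b],[c,d]], inverse = (1/det)·[[d,-b],[-c,a]]
det = (-2)(4) - (-2)(-3) = -8 - 6 = -14
Inverse = (1/-14)·[[4, 2], [3, -2]]
= [[-2/7, -1/7], [-3/14, 1/7]]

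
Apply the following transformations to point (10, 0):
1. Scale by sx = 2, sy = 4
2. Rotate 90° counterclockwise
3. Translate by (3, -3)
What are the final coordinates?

Step 1: Scale → (20, 0)
Step 2: Rotate 90° → (0, 20)
Step 3: Translate → (3, 17)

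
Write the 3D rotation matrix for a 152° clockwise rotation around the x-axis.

Rotation matrix for clockwise 152° around x-axis:
A clockwise rotation by 152° is a counterclockwise rotation by -152°.
cos(-152°) = -0.8829, sin(-152°) = -0.4695
Result: [[1, 0, 0], [0, -0.8829, 0.4695], [0, -0.4695, -0.8829]]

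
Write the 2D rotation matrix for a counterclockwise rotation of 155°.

Rotation matrix formula: [[cos θ, -sin θ], [sin θ, cos θ]]
For θ = 155°:
cos(155°) = -0.9063
sin(155°) = 0.4226
Result: [[-0.9063, -0.4226], [0.4226, -0.9063]]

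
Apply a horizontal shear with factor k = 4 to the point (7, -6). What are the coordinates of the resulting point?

Shear matrix for horizontal shear with factor k = 4:
[[1, 4], [0, 1]]
Result: (7, -6) → (-17, -6)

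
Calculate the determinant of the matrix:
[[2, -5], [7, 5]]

For a 2×2 matrix [[a, b], [c, d]], det = ad - bc
det = (2)(5) - (-5)(7) = 10 - -35 = 45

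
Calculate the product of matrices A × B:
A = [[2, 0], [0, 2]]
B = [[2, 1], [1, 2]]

Matrix multiplication:
C[0][0] = 2×2 + 0×1 = 4
C[0][1] = 2×1 + 0×2 = 2
C[1][0] = 0×2 + 2×1 = 2
C[1][1] = 0×1 + 2×2 = 4
Result: [[4, 2], [2, 4]]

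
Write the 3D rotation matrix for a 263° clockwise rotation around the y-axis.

Rotation matrix for clockwise 263° around y-axis:
A clockwise rotation by 263° is a counterclockwise rotation by -263°.
cos(-263°) = -0.1219, sin(-263°) = 0.9925
Result: [[-0.1219, 0, 0.9925], [0, 1, 0], [-0.9925, 0, -0.1219]]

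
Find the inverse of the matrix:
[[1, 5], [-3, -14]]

For [[a,b],[c,d]], inverse = (1/det)·[[d,-b],[-c,a]]
det = (1)(-14) - (5)(-3) = -14 - -15 = 1
Inverse = [[-14, -5], [3, 1]]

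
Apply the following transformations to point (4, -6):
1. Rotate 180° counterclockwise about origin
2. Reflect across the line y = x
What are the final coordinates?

Step 1: Rotate 180° → (-4, 6)
Step 2: Reflect across line y = x → (6, -4)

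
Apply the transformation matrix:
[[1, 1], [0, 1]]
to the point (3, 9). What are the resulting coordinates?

Matrix multiplication:
[[1, 1], [0, 1]] × [3, 9]ᵀ
= [(1)(3) + (1)(9), (0)(3) + (1)(9)]ᵀ
= [12, 9]ᵀ
Result: (12, 9)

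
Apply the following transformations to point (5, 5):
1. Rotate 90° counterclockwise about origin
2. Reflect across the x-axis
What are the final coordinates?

Step 1: Rotate 90° → (-5, 5)
Step 2: Reflect across x-axis → (-5, -5)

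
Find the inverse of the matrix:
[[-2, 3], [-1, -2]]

For [[a,b],[c,d]], inverse = (1/det)·[[d,-b],[-c,a]]
det = (-2)(-2) - (3)(-1) = 4 - -3 = 7
Inverse = (1/7)·[[-2, -3], [1, -2]]
= [[-2/7, -3/7], [1/7, -2/7]]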